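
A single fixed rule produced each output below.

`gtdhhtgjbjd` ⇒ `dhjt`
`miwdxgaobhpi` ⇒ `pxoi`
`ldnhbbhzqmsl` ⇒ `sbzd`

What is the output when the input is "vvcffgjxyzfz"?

Each output is the input with this applied: keep one character in every 3, starting at position 2 (positions 2nd, 5th, 8th, ...), then swap the first and last characters.
For "vvcffgjxyzfz", step one produces "vfxf"; step two turns that into "ffxv".

ffxv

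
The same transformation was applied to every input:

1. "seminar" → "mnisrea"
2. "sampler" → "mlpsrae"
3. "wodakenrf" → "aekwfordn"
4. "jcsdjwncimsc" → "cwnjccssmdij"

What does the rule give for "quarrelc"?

errqcula

What's happening: take characters alternately from the front and the back (1st, last, 2nd, 2nd-last, ...), then move the last 3 characters to the front (rotate right by 3).
Starting from "quarrelc": after the first operation, "qculaerr"; after the second, "errqcula".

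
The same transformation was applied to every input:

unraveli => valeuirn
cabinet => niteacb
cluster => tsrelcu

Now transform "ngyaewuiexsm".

eauweisxnmyg

Each output is the input with this applied: move the first 3 characters to the end (rotate left by 3), then swap each adjacent pair of characters (1↔2, 3↔4, ...).
Applying that to "ngyaewuiexsm" gives "eauweisxnmyg".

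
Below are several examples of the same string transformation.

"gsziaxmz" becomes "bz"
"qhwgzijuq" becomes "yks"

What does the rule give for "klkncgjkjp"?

mil

In each case the input is transformed by: shift every letter 2 places forward in the alphabet (wrapping around), then keep one character in every 3, starting at position 3 (positions 3rd, 6th, 9th, ...).
Starting from "klkncgjkjp": after the first operation, "mnmpeilmlr"; after the second, "mil".
(Check on "qhwgzijuq": → "sjyibklws" → "yks" ✓)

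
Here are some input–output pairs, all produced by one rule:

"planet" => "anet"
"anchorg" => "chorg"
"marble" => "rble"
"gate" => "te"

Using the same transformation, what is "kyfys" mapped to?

Looking at the pairs, the operation is to delete the first 2 characters.
Applying that to "kyfys" gives "fys".

fys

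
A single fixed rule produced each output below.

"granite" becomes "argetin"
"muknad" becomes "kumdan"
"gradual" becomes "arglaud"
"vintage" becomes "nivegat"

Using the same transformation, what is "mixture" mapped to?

ximerut

The transformation: move the first 3 characters to the end (rotate left by 3), then reverse the string.
Working it through for "mixture": intermediate "turemix", final "ximerut".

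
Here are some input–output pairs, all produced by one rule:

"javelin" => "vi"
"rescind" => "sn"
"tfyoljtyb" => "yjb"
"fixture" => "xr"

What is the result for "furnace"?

What's happening: keep one character in every 3, starting at position 3 (positions 3rd, 6th, 9th, ...).
Doing the same to "furnace": "rc".

rc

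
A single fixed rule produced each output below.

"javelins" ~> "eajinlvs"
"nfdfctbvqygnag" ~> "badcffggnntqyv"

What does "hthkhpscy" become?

hchhpktsy

In each case the input is transformed by: sort the characters into alphabetical order, then swap each adjacent pair of characters (1↔2, 3↔4, ...).
So "hthkhpscy" becomes "hchhpktsy".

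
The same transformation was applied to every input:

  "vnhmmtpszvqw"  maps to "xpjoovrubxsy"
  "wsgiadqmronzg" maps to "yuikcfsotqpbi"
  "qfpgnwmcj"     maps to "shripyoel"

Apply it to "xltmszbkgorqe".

What's happening: shift every letter 2 places forward in the alphabet (wrapping around).
On "xltmszbkgorqe" that produces "znvoubdmiqtsg".

znvoubdmiqtsg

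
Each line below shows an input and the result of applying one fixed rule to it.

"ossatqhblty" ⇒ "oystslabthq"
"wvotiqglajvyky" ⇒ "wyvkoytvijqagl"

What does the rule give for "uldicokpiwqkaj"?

ujladkiqcwoikp

The transformation: take characters alternately from the front and the back (1st, last, 2nd, 2nd-last, ...).
For "uldicokpiwqkaj" the result is "ujladkiqcwoikp".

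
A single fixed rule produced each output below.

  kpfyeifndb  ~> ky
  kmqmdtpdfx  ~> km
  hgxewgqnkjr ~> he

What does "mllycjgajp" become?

my

In each case the input is transformed by: keep one character in every 3, starting at position 1 (positions 1st, 4th, 7th, ...), then keep only the first 2 characters.
Working it through for "mllycjgajp": intermediate "mygp", final "my".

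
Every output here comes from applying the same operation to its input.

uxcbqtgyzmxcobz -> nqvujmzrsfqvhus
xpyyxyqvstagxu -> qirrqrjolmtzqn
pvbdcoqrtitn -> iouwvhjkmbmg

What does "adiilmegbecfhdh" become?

twbbefxzuxvyawa

In each case the input is transformed by: shift every letter 7 places backward in the alphabet (wrapping around).
For "adiilmegbecfhdh" the result is "twbbefxzuxvyawa".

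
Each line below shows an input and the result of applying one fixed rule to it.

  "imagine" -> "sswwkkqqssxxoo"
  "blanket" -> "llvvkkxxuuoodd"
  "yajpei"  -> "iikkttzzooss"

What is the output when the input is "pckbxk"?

zzmmuullhhuu

Rule — double every character, then shift every letter 10 places forward in the alphabet (wrapping around).
Working it through for "pckbxk": intermediate "ppcckkbbxxkk", final "zzmmuullhhuu".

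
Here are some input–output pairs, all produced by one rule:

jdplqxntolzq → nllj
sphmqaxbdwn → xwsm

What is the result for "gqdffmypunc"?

yngf

Each output is the input with this applied: keep one character in every 3, starting at position 1 (positions 1st, 4th, 7th, ...), then sort the characters into reverse alphabetical order.
So "gqdffmypunc" becomes "yngf".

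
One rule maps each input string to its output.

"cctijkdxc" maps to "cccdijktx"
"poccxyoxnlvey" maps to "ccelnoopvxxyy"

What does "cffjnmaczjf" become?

The rule is to sort the characters into alphabetical order.
For "cffjnmaczjf" the result is "accfffjjmnz".

accfffjjmnz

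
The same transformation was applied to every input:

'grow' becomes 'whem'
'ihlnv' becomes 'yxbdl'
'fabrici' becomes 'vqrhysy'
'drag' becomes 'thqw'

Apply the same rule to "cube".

skru

Looking at the pairs, the operation is to shift every letter 10 places backward in the alphabet (wrapping around).
Applying that to "cube" gives "skru".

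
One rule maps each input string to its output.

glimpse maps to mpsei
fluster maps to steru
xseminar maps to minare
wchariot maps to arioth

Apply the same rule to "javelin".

What's happening: delete the first 2 characters, then move the first character to the end.
On "javelin": the first step gives "velin", and the second then gives "elinv".
(Check on "fluster": → "uster" → "steru" ✓)

elinv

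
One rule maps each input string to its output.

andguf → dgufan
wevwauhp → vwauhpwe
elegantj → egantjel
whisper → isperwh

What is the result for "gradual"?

adualgr

Looking at the pairs, the operation is to move the first 2 characters to the end (rotate left by 2).
Doing the same to "gradual": "adualgr".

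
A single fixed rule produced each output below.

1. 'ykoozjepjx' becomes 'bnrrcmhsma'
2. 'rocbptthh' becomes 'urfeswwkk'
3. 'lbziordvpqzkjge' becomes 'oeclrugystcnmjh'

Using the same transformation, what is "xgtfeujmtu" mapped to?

ajwihxmpwx

Looking at the pairs, the operation is to shift every letter 3 places forward in the alphabet (wrapping around).
For "xgtfeujmtu" the result is "ajwihxmpwx".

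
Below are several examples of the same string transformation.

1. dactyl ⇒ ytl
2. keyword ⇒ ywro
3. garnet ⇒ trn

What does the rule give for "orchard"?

What's happening: sort the characters into reverse alphabetical order, then delete the last 3 characters.
Doing the same to "orchard": "rroh".
(Check on "dactyl": → "ytldca" → "ytl" ✓)

rroh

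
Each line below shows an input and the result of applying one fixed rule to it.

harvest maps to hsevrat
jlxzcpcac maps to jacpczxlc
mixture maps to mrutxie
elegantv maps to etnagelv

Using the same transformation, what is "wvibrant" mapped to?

wnarbivt

Looking at the pairs, the operation is to swap the first and last characters, then reverse the string.
"wvibrant" → "tvibranw" → "wnarbivt".
(Check on "elegantv": → "vlegante" → "etnagelv" ✓)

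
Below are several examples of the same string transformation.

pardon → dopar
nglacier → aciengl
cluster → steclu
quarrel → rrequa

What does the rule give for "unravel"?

aveunr

Each output is the input with this applied: delete the last character, then move the first 3 characters to the end (rotate left by 3).
For "unravel", step one produces "unrave"; step two turns that into "aveunr".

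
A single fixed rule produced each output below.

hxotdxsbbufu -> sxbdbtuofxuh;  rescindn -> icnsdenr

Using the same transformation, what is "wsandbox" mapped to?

What's happening: swap the front and back halves of the string, then take characters alternately from the front and the back (1st, last, 2nd, 2nd-last, ...).
For "wsandbox", step one produces "dboxwsan"; step two turns that into "dnbaosxw".

dnbaosxw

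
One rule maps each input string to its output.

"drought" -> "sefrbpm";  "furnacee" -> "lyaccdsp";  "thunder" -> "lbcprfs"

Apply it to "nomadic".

The transformation: shift every letter 2 places backward in the alphabet (wrapping around), then move the first 3 characters to the end (rotate left by 3).
Applying both steps to "nomadic": "lmkybga", then "ybgalmk".

ybgalmk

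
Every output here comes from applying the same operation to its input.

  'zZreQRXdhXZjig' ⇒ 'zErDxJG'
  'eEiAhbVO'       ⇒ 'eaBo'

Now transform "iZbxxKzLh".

zXkl

Rule — keep every other character starting from the second (positions 2nd, 4th, 6th, ...), then flip the case of every letter.
Working it through for "iZbxxKzLh": intermediate "ZxKL", final "zXkl".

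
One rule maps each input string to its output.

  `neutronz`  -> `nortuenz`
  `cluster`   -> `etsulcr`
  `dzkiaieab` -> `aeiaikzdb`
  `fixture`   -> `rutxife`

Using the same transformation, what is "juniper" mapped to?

The rule is to reverse the string, then move the first character to the end.
Working it through for "juniper": intermediate "repinuj", final "epinujr".

epinujr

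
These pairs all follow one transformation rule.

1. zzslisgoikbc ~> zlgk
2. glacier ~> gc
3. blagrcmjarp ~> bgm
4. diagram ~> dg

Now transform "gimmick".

gm

In each case the input is transformed by: move the last 2 characters to the front (rotate right by 2), then keep one character in every 3, starting at position 3 (positions 3rd, 6th, 9th, ...).
"gimmick" → "ckgimmi" → "gm".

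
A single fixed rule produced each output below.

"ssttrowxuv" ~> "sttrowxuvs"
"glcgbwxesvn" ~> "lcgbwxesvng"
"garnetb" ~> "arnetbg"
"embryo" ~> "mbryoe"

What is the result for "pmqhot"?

Each output is the input with this applied: move the first character to the end.
For "pmqhot" the result is "mqhotp".

mqhotp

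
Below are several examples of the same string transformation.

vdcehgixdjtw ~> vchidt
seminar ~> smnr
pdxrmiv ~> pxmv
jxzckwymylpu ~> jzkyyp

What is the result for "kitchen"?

The pattern: keep every other character starting from the first (positions 1st, 3rd, 5th, ...).
Doing the same to "kitchen": "kthn".

kthn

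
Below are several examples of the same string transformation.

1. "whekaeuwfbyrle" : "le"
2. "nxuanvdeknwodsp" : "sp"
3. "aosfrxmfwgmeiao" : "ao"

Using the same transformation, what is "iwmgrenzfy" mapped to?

The transformation: keep only the last 2 characters.
Applying that to "iwmgrenzfy" gives "fy".

fy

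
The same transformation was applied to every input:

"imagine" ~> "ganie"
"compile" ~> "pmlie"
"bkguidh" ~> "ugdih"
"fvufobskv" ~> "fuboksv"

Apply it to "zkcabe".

aceb

The rule is to swap each adjacent pair of characters (1↔2, 3↔4, ...), then delete the first 2 characters.
Applying both steps to "zkcabe": "kzaceb", then "aceb".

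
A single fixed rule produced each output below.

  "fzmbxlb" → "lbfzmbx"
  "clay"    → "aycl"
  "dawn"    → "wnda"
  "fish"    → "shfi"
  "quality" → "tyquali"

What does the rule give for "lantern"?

rnlante

The rule is to move the last 2 characters to the front (rotate right by 2).
On "lantern" that produces "rnlante".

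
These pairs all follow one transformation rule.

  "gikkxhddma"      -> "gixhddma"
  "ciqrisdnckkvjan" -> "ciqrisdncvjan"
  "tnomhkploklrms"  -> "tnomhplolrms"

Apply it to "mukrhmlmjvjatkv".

In each case the input is transformed by: remove every "k".
Doing the same to "mukrhmlmjvjatkv": "murhmlmjvjatv".

murhmlmjvjatv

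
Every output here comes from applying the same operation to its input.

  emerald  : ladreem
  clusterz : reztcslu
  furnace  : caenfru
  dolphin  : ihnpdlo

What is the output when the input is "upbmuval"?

avluumpb

The pattern: move the last 2 characters to the front (rotate right by 2), then take characters alternately from the front and the back (1st, last, 2nd, 2nd-last, ...).
For "upbmuval", step one produces "alupbmuv"; step two turns that into "avluumpb".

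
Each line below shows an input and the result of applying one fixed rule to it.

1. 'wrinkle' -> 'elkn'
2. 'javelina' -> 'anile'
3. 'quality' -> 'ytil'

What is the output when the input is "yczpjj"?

jjp

The pattern: delete the first 3 characters, then reverse the string.
Working it through for "yczpjj": intermediate "pjj", final "jjp".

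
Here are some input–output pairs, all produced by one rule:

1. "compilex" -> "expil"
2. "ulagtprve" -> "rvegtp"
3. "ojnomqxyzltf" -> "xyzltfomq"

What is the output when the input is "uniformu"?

The rule is to delete the first 3 characters, then move the first 3 characters to the end (rotate left by 3).
Applying both steps to "uniformu": "formu", then "mufor".
(Check on "compilex": → "pilex" → "expil" ✓)

mufor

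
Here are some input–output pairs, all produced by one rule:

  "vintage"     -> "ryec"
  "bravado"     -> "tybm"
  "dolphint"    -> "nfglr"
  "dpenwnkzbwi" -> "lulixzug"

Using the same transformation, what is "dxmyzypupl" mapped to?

wxwnsnj

The rule is to delete the first 3 characters, then shift every letter 2 places backward in the alphabet (wrapping around).
On "dxmyzypupl": the first step gives "yzypupl", and the second then gives "wxwnsnj".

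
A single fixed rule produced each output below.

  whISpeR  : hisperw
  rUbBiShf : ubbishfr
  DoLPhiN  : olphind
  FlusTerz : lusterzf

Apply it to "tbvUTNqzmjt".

bvutnqzmjtt

In each case the input is transformed by: move the first character to the end, then convert every letter to lowercase.
Doing the same to "tbvUTNqzmjt": "bvutnqzmjtt".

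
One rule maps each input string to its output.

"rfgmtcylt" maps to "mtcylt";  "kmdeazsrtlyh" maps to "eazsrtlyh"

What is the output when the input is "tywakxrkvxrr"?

akxrkvxrr

Each output is the input with this applied: delete the first 3 characters.
For "tywakxrkvxrr" the result is "akxrkvxrr".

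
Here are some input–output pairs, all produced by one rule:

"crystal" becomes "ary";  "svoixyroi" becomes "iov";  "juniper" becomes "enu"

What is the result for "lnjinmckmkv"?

Looking at the pairs, the operation is to sort the characters into alphabetical order, then keep one character in every 3, starting at position 1 (positions 1st, 4th, 7th, ...).
Applying both steps to "lnjinmckmkv": "cijkklmmnnv", then "ckmn".

ckmn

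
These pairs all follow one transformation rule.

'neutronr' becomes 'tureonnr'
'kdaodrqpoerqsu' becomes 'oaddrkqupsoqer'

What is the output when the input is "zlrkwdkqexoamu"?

krwldzkuqmeaxo

Rule — move the first 3 characters to the end (rotate left by 3), then take characters alternately from the front and the back (1st, last, 2nd, 2nd-last, ...).
Starting from "zlrkwdkqexoamu": after the first operation, "kwdkqexoamuzlr"; after the second, "krwldzkuqmeaxo".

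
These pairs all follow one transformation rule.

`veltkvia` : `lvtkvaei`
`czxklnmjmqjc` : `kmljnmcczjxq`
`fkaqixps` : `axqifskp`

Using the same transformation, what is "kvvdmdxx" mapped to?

vddmkxvx

The pattern: take characters alternately from the front and the back (1st, last, 2nd, 2nd-last, ...), then swap the front and back halves of the string.
Applying both steps to "kvvdmdxx": "kxvxvddm", then "vddmkxvx".
(Check on "veltkvia": → "vaeilvtk" → "lvtkvaei" ✓)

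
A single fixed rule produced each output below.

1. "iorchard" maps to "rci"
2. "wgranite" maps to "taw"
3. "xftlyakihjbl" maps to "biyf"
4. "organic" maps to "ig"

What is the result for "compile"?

lm

What's happening: reverse the string, then keep one character in every 3, starting at position 2 (positions 2nd, 5th, 8th, ...).
For "compile", step one produces "elipmoc"; step two turns that into "lm".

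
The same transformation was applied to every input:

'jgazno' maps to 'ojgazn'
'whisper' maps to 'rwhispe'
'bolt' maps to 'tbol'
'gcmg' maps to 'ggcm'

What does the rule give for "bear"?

The transformation: move the last character to the front.
Applying that to "bear" gives "rbea".

rbea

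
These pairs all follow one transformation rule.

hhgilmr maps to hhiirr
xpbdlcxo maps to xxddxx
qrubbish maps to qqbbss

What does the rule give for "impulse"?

Each output is the input with this applied: keep one character in every 3, starting at position 1 (positions 1st, 4th, 7th, ...), then double every character.
Applying both steps to "impulse": "iue", then "iiuuee".

iiuuee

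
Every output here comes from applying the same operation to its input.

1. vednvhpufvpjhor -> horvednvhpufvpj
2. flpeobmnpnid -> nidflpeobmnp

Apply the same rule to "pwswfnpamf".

amfpwswfnp

Rule — move the last 3 characters to the front (rotate right by 3).
Doing the same to "pwswfnpamf": "amfpwswfnp".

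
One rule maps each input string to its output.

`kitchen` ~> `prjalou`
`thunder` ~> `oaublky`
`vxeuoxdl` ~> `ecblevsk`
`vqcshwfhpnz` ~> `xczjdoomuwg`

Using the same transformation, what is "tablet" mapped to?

hasial

The pattern: shift every letter 7 places forward in the alphabet (wrapping around), then swap each adjacent pair of characters (1↔2, 3↔4, ...).
Starting from "tablet": after the first operation, "ahisla"; after the second, "hasial".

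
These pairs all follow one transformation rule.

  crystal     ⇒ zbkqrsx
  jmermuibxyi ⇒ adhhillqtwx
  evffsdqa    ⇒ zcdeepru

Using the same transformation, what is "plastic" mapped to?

zbhkors

In each case the input is transformed by: sort the characters into alphabetical order, then shift every letter 1 place backward in the alphabet (wrapping around).
"plastic" → "acilpst" → "zbhkors".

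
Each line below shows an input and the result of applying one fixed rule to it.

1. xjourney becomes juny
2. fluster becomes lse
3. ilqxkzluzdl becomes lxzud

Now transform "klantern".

The rule is to keep every other character starting from the second (positions 2nd, 4th, 6th, ...).
"klantern" → "lnen".

lnen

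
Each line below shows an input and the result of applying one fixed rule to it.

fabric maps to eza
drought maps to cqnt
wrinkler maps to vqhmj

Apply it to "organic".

The rule is to shift every letter 1 place backward in the alphabet (wrapping around), then delete the last 3 characters.
"organic" → "nqfzmhb" → "nqfz".

nqfz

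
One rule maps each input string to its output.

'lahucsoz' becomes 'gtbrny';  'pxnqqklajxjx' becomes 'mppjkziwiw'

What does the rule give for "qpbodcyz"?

Looking at the pairs, the operation is to shift every letter 1 place backward in the alphabet (wrapping around), then delete the first 2 characters.
Applying both steps to "qpbodcyz": "poancbxy", then "ancbxy".

ancbxy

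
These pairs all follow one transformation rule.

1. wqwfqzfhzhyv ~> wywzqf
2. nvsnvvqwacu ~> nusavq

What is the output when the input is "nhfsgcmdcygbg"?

ngfggcm

The transformation: keep every other character starting from the first (positions 1st, 3rd, 5th, ...), then take characters alternately from the front and the back (1st, last, 2nd, 2nd-last, ...).
Working it through for "nhfsgcmdcygbg": intermediate "nfgmcgg", final "ngfggcm".
(Check on "nvsnvvqwacu": → "nsvqau" → "nusavq" ✓)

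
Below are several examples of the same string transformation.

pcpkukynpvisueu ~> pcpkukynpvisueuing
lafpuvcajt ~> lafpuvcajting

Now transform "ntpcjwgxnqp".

The transformation: append "ing".
"ntpcjwgxnqp" → "ntpcjwgxnqping".

ntpcjwgxnqping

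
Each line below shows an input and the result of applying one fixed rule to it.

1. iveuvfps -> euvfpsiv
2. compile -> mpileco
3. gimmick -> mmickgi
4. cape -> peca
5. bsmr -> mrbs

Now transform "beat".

In each case the input is transformed by: move the first 2 characters to the end (rotate left by 2).
Doing the same to "beat": "atbe".

atbe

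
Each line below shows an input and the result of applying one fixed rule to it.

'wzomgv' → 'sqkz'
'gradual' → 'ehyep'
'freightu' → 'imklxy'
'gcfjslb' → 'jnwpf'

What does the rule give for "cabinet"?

In each case the input is transformed by: shift every letter 4 places forward in the alphabet (wrapping around), then delete the first 2 characters.
For "cabinet" the result is "fmrix".

fmrix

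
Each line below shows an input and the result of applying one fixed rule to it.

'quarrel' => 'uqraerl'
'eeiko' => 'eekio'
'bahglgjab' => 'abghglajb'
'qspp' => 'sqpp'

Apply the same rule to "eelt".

Looking at the pairs, the operation is to swap each adjacent pair of characters (1↔2, 3↔4, ...).
Doing the same to "eelt": "eetl".

eetl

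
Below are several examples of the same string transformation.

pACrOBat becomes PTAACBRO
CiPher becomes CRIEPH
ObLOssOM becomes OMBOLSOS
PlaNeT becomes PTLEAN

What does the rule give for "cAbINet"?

CTAEBNI

The rule is to take characters alternately from the front and the back (1st, last, 2nd, 2nd-last, ...), then convert every letter to uppercase.
Applying that to "cAbINet" gives "CTAEBNI".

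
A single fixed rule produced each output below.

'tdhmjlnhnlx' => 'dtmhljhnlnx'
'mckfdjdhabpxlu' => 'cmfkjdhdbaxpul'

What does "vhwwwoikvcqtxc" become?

The rule is to swap each adjacent pair of characters (1↔2, 3↔4, ...).
For "vhwwwoikvcqtxc" the result is "hvwwowkicvtqcx".

hvwwowkicvtqcx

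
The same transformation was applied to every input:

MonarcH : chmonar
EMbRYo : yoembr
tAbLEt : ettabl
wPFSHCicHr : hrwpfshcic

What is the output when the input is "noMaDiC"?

Rule — move the last 2 characters to the front (rotate right by 2), then convert every letter to lowercase.
Starting from "noMaDiC": after the first operation, "iCnoMaD"; after the second, "icnomad".

icnomad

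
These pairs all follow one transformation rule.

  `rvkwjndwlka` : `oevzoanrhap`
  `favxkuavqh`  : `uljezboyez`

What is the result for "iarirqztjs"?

nwmevmvudx

Rule — shift every letter 4 places forward in the alphabet (wrapping around), then move the last 2 characters to the front (rotate right by 2).
"iarirqztjs" → "mevmvudxnw" → "nwmevmvudx".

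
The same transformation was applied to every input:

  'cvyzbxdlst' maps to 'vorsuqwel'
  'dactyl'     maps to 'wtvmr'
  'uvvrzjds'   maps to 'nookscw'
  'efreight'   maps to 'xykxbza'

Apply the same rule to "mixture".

The rule is to shift every letter 7 places backward in the alphabet (wrapping around), then delete the last character.
Applying both steps to "mixture": "fbqmnkx", then "fbqmnk".

fbqmnk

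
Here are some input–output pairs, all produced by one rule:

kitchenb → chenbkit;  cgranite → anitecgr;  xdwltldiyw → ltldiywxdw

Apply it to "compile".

Each output is the input with this applied: move the first 3 characters to the end (rotate left by 3).
So "compile" becomes "pilecom".

pilecom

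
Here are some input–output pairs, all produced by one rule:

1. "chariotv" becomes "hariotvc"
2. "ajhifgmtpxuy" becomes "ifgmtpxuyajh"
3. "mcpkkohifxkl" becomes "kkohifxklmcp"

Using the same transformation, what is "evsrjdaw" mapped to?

The pattern: move the last 3 characters to the front (rotate right by 3), then swap the front and back halves of the string.
"evsrjdaw" → "dawevsrj" → "vsrjdawe".
(Check on "ajhifgmtpxuy": → "xuyajhifgmtp" → "ifgmtpxuyajh" ✓)

vsrjdawe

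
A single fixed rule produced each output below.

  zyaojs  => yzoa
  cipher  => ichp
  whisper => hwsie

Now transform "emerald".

The pattern: swap each adjacent pair of characters (1↔2, 3↔4, ...), then delete the last 2 characters.
On "emerald" that produces "merel".

merel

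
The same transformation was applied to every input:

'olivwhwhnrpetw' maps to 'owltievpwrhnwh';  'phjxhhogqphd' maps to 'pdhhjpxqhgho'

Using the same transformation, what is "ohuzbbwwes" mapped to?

Looking at the pairs, the operation is to take characters alternately from the front and the back (1st, last, 2nd, 2nd-last, ...).
On "ohuzbbwwes" that produces "osheuwzwbb".

osheuwzwbb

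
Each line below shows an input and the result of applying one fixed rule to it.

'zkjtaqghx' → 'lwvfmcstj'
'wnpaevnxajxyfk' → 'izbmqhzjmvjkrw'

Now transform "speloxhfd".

Looking at the pairs, the operation is to shift every letter 12 places forward in the alphabet (wrapping around).
On "speloxhfd" that produces "ebqxajtrp".

ebqxajtrp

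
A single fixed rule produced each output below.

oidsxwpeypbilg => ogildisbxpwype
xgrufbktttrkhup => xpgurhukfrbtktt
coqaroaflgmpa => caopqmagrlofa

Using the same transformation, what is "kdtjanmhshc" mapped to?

The pattern: take characters alternately from the front and the back (1st, last, 2nd, 2nd-last, ...).
Doing the same to "kdtjanmhshc": "kcdhtsjhamn".

kcdhtsjhamn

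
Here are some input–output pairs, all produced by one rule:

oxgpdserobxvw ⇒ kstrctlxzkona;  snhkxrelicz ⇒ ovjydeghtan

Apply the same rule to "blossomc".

In each case the input is transformed by: shift every letter 4 places backward in the alphabet (wrapping around), then take characters alternately from the front and the back (1st, last, 2nd, 2nd-last, ...).
Applying both steps to "blossomc": "xhkookiy", then "xyhikkoo".
(Check on "snhkxrelicz": → "ojdgtnaheyv" → "ovjydeghtan" ✓)

xyhikkoo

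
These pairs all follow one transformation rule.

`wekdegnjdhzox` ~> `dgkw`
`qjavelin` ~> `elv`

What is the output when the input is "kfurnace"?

cku

The pattern: sort the characters into alphabetical order, then keep one character in every 3, starting at position 2 (positions 2nd, 5th, 8th, ...).
On "kfurnace": the first step gives "acefknru", and the second then gives "cku".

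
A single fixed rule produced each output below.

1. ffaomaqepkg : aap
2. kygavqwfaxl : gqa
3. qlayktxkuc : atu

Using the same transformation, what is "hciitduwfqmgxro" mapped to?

Rule — keep one character in every 3, starting at position 3 (positions 3rd, 6th, 9th, ...).
Doing the same to "hciitduwfqmgxro": "idfgo".

idfgo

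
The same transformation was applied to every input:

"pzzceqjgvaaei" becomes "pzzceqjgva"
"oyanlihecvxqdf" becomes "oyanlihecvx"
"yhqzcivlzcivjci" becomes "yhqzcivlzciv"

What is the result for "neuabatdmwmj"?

neuabatdm

Looking at the pairs, the operation is to delete the last 3 characters.
Applying that to "neuabatdmwmj" gives "neuabatdm".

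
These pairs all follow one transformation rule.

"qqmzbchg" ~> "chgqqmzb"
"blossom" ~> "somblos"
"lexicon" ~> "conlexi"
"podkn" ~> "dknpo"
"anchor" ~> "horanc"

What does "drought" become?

ghtdrou

In each case the input is transformed by: move the last 3 characters to the front (rotate right by 3).
"drought" → "ghtdrou".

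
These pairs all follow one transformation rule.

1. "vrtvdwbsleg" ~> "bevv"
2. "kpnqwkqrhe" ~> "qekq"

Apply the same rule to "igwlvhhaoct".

hcil

The rule is to keep one character in every 3, starting at position 1 (positions 1st, 4th, 7th, ...), then swap the front and back halves of the string.
Doing the same to "igwlvhhaoct": "hcil".
(Check on "vrtvdwbsleg": → "vvbe" → "bevv" ✓)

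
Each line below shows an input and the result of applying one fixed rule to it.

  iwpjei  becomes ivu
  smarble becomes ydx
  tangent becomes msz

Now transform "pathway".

mtm

The pattern: shift every letter 12 places forward in the alphabet (wrapping around), then keep every other character starting from the second (positions 2nd, 4th, 6th, ...).
On "pathway": the first step gives "bmftimk", and the second then gives "mtm".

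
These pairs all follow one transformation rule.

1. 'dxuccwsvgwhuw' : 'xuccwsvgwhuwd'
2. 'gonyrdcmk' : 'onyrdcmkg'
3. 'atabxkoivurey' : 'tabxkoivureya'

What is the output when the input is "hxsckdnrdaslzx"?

Looking at the pairs, the operation is to move the first character to the end.
"hxsckdnrdaslzx" → "xsckdnrdaslzxh".

xsckdnrdaslzxh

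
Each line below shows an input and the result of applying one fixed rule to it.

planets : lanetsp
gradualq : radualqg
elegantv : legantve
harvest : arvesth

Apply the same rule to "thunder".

hundert

Rule — move the first character to the end.
On "thunder" that produces "hundert".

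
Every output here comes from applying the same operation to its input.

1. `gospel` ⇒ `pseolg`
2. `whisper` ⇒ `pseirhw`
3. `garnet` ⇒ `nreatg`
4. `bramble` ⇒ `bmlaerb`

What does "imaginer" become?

niegraim

The pattern: move the last 3 characters to the front (rotate right by 3), then take characters alternately from the front and the back (1st, last, 2nd, 2nd-last, ...).
For "imaginer" the result is "niegraim".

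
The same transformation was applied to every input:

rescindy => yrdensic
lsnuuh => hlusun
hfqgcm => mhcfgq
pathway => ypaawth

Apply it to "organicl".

The pattern: reverse the string, then take characters alternately from the front and the back (1st, last, 2nd, 2nd-last, ...).
For "organicl" the result is "locrigna".
(Check on "pathway": → "yawhtap" → "ypaawth" ✓)

locrigna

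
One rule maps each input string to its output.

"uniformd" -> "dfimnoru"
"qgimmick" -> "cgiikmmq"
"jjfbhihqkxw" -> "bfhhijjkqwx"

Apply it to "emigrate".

aeegimrt

In each case the input is transformed by: sort the characters into alphabetical order.
So "emigrate" becomes "aeegimrt".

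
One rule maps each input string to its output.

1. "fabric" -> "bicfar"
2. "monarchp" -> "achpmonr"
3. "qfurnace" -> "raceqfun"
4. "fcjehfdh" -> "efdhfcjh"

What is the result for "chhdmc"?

What's happening: swap the front and back halves of the string, then swap the first and last characters.
"chhdmc" → "dmcchh" → "hmcchd".

hmcchd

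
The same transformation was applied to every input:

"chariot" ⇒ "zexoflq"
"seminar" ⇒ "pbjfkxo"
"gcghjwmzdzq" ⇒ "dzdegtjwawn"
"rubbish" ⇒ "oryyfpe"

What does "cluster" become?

What's happening: shift every letter 3 places backward in the alphabet (wrapping around).
"cluster" → "zirpqbo".

zirpqbo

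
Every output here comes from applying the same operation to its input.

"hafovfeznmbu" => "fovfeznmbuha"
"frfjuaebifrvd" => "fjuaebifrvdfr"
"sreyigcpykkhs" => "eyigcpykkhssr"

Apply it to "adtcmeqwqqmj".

tcmeqwqqmjad

The transformation: move the first 2 characters to the end (rotate left by 2).
Doing the same to "adtcmeqwqqmj": "tcmeqwqqmjad".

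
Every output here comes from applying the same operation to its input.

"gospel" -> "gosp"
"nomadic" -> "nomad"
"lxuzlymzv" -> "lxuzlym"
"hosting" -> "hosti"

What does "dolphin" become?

Each output is the input with this applied: delete the last 2 characters.
"dolphin" → "dolph".

dolph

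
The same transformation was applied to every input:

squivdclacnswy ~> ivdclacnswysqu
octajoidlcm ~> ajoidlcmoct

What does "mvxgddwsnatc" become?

gddwsnatcmvx

Looking at the pairs, the operation is to move the first 3 characters to the end (rotate left by 3).
Applying that to "mvxgddwsnatc" gives "gddwsnatcmvx".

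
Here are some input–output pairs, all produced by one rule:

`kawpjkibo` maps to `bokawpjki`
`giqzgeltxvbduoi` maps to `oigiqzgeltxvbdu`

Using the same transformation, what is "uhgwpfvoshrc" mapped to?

rcuhgwpfvosh

Looking at the pairs, the operation is to move the last 2 characters to the front (rotate right by 2).
Applying that to "uhgwpfvoshrc" gives "rcuhgwpfvosh".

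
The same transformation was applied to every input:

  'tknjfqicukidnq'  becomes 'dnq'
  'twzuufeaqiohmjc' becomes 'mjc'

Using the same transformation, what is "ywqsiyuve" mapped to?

Each output is the input with this applied: keep only the last 3 characters.
Applying that to "ywqsiyuve" gives "uve".

uve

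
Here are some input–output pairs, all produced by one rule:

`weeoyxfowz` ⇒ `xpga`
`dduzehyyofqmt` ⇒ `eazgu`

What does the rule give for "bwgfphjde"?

The pattern: keep one character in every 3, starting at position 1 (positions 1st, 4th, 7th, ...), then shift every letter 1 place forward in the alphabet (wrapping around).
Working it through for "bwgfphjde": intermediate "bfj", final "cgk".

cgk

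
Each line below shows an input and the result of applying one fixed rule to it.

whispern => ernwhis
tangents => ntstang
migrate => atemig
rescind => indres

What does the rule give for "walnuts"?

What's happening: move the last 3 characters to the front (rotate right by 3), then delete the last character.
Starting from "walnuts": after the first operation, "utswaln"; after the second, "utswal".
(Check on "rescind": → "indresc" → "indres" ✓)

utswal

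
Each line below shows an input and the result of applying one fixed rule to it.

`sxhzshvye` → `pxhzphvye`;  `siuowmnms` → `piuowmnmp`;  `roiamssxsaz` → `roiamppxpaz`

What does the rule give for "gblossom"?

In each case the input is transformed by: replace every "s" with "p".
For "gblossom" the result is "gbloppom".

gbloppom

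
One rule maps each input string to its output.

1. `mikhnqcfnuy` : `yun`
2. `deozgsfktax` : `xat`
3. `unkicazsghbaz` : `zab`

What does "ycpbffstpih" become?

hip

Looking at the pairs, the operation is to reverse the string, then keep only the first 3 characters.
For "ycpbffstpih", step one produces "hiptsffbpcy"; step two turns that into "hip".
(Check on "deozgsfktax": → "xatkfsgzoed" → "xat" ✓)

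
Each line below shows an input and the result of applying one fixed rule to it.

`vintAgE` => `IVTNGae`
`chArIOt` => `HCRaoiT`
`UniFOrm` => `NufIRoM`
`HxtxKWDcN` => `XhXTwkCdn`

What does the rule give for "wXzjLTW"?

xWJZtlw

What's happening: swap each adjacent pair of characters (1↔2, 3↔4, ...), then flip the case of every letter.
For "wXzjLTW", step one produces "XwjzTLW"; step two turns that into "xWJZtlw".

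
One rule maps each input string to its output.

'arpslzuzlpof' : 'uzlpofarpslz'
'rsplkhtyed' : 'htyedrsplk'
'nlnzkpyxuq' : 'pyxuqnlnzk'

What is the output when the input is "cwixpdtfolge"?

tfolgecwixpd

Rule — swap the front and back halves of the string.
On "cwixpdtfolge" that produces "tfolgecwixpd".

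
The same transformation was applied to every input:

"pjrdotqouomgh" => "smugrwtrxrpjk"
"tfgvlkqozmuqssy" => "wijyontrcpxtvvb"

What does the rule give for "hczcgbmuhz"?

kfcfjepxkc

The rule is to shift every letter 3 places forward in the alphabet (wrapping around).
"hczcgbmuhz" → "kfcfjepxkc".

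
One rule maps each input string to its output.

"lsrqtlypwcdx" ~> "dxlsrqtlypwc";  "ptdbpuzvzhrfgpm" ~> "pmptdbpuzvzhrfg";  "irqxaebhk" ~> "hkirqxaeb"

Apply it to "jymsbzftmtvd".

What's happening: move the last 2 characters to the front (rotate right by 2).
Doing the same to "jymsbzftmtvd": "vdjymsbzftmt".

vdjymsbzftmt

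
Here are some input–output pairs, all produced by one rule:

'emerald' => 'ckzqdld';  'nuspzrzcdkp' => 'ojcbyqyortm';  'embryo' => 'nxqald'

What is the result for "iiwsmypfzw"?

vyeoxlrvhh

In each case the input is transformed by: shift every letter 1 place backward in the alphabet (wrapping around), then reverse the string.
Starting from "iiwsmypfzw": after the first operation, "hhvrlxoeyv"; after the second, "vyeoxlrvhh".
(Check on "embryo": → "dlaqxn" → "nxqald" ✓)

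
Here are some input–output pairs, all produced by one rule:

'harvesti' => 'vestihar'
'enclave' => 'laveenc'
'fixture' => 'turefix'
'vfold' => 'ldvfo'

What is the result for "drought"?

ughtdro

The pattern: move the first 3 characters to the end (rotate left by 3).
Doing the same to "drought": "ughtdro".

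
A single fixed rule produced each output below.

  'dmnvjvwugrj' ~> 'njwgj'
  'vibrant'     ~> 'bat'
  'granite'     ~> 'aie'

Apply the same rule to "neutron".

In each case the input is transformed by: keep every other character starting from the first (positions 1st, 3rd, 5th, ...), then delete the first character.
So "neutron" becomes "urn".

urn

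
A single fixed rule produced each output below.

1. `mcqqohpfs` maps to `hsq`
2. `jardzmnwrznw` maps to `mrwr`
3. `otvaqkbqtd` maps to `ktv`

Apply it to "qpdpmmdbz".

mzd

The rule is to keep one character in every 3, starting at position 3 (positions 3rd, 6th, 9th, ...), then move the first character to the end.
"qpdpmmdbz" → "mzd".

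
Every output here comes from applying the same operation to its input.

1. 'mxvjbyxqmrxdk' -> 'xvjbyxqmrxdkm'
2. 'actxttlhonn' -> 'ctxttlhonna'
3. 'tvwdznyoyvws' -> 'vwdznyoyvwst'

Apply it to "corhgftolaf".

orhgftolafc

The transformation: move the first character to the end.
So "corhgftolaf" becomes "orhgftolafc".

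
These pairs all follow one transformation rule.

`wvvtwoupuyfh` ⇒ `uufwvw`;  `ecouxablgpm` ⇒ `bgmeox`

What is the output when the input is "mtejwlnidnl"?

ndlmew

Looking at the pairs, the operation is to keep every other character starting from the first (positions 1st, 3rd, 5th, ...), then move the last 3 characters to the front (rotate right by 3).
Doing the same to "mtejwlnidnl": "ndlmew".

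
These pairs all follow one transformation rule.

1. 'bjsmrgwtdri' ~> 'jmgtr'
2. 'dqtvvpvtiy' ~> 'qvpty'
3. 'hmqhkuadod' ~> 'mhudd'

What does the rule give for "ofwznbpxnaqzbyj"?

fzbxazy

In each case the input is transformed by: keep every other character starting from the second (positions 2nd, 4th, 6th, ...).
On "ofwznbpxnaqzbyj" that produces "fzbxazy".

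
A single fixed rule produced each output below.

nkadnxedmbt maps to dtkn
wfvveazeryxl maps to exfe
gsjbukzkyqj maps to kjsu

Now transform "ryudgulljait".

liyg

The pattern: keep one character in every 3, starting at position 2 (positions 2nd, 5th, 8th, ...), then move the first 2 characters to the end (rotate left by 2).
"ryudgulljait" → "ygli" → "liyg".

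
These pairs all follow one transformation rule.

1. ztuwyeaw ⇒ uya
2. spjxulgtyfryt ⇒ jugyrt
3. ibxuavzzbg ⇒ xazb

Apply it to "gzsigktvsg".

What's happening: keep every other character starting from the first (positions 1st, 3rd, 5th, ...), then delete the first character.
"gzsigktvsg" → "gsgts" → "sgts".

sgts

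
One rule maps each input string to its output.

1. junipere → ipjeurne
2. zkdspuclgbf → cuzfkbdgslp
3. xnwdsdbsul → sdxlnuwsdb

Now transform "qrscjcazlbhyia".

In each case the input is transformed by: take characters alternately from the front and the back (1st, last, 2nd, 2nd-last, ...), then move the last 2 characters to the front (rotate right by 2).
On "qrscjcazlbhyia" that produces "azqarisychjbcl".

azqarisychjbcl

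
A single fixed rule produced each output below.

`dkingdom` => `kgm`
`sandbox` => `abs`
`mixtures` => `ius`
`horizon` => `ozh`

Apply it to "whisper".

hpw

Looking at the pairs, the operation is to move the first character to the end, then keep one character in every 3, starting at position 1 (positions 1st, 4th, 7th, ...).
Starting from "whisper": after the first operation, "hisperw"; after the second, "hpw".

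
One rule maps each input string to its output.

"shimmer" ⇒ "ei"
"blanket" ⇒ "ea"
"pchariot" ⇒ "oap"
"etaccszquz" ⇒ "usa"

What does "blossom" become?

The pattern: reverse the string, then keep one character in every 3, starting at position 2 (positions 2nd, 5th, 8th, ...).
"blossom" → "mossolb" → "oo".
(Check on "pchariot": → "toirahcp" → "oap" ✓)

oo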